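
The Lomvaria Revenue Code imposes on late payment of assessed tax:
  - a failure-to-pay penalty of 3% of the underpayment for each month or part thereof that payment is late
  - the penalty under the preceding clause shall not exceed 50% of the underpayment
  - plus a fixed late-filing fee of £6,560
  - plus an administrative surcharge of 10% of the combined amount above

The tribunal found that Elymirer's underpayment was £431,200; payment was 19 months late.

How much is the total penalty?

£244,376

Accrued rate: 3% × 19 = 57%, capped at 50% → 50%
Failure-to-pay penalty: 50% of £431,200 = £215,600
Penalty before surcharge: £215,600 + £6,560 = £222,160
Administrative surcharge: 10% of £222,160 = £22,216
Total penalty: £222,160 + £22,216 = £244,376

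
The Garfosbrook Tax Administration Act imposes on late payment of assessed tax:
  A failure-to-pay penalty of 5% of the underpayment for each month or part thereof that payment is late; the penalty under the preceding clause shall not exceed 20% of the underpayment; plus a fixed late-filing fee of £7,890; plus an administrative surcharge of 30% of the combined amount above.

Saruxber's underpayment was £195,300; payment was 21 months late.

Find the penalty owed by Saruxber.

Accrued rate: 5% × 21 = 105%, capped at 20% → 20%
Failure-to-pay penalty: 20% of £195,300 = £39,060
Penalty before surcharge: £39,060 + £7,890 = £46,950
Administrative surcharge: 30% of £46,950 = £14,085
Total penalty: £46,950 + £14,085 = £61,035

£61,035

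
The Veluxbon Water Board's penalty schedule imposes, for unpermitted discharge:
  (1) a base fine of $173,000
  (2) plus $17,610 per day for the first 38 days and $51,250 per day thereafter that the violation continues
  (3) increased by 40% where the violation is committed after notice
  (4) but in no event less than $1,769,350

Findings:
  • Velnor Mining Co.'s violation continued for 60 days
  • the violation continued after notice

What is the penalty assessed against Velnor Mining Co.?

Civil penalty: $2,757,552

First 38 days: 38 × $17,610 = $669,180
Remaining days: (60 − 38) × $51,250 = $1,127,500
Per-day component: $669,180 + $1,127,500 = $1,796,680
Base plus per-day: $173,000 + $1,796,680 = $1,969,680
Enhancement: 40% of $1,969,680 = $787,872
Enhanced fine: $1,969,680 + $787,872 = $2,757,552
Minimum $1,769,350: $2,757,552 meets the minimum, no increase.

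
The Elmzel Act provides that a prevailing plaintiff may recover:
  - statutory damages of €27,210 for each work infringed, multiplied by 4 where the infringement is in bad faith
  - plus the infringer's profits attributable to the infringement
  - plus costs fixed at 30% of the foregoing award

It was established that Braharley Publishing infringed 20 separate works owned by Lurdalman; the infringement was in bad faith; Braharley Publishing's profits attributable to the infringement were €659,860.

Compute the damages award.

€3,687,658

Statutory damages: 20 × €27,210 = €544,200
Multiplied by 4: 4 × €544,200 = €2,176,800
Combined award: €2,176,800 + €659,860 = €2,836,660
Costs: 30% of €2,836,660 = €850,998
Award plus costs: €2,836,660 + €850,998 = €3,687,658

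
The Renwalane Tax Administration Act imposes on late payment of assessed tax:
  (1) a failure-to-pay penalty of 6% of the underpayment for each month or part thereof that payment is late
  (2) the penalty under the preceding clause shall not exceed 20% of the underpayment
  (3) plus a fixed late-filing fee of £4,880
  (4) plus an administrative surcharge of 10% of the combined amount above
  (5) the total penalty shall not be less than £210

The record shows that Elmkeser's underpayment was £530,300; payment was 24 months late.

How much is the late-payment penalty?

Accrued rate: 6% × 24 = 144%, capped at 20% → 20%
Failure-to-pay penalty: 20% of £530,300 = £106,060
Penalty before surcharge: £106,060 + £4,880 = £110,940
Administrative surcharge: 10% of £110,940 = £11,094
Total penalty: £110,940 + £11,094 = £122,034
Minimum £210: £122,034 meets the minimum, no increase.

£122,034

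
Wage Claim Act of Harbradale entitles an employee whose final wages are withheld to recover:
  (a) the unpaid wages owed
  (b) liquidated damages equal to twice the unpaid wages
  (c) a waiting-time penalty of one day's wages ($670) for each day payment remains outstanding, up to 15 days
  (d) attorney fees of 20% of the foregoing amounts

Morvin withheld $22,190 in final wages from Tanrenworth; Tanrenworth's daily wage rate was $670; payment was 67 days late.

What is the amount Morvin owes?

Doubled: 2 × $22,190 = $44,380
Penalty days: min(67, 15) = 15
Waiting-time penalty: 15 × $670 = $10,050
Subtotal: $22,190 + $44,380 + $10,050 = $76,620
Attorney fees: 20% of $76,620 = $15,324
Total award: $76,620 + $15,324 = $91,944

$91,944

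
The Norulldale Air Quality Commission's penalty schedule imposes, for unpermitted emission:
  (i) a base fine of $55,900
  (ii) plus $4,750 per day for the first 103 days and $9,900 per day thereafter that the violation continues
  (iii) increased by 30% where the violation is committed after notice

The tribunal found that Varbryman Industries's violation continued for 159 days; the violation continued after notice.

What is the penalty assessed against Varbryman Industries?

First 103 days: 103 × $4,750 = $489,250
Remaining days: (159 − 103) × $9,900 = $554,400
Per-day component: $489,250 + $554,400 = $1,043,650
Base plus per-day: $55,900 + $1,043,650 = $1,099,550
Enhancement: 30% of $1,099,550 = $329,865
Enhanced fine: $1,099,550 + $329,865 = $1,429,415

$1,429,415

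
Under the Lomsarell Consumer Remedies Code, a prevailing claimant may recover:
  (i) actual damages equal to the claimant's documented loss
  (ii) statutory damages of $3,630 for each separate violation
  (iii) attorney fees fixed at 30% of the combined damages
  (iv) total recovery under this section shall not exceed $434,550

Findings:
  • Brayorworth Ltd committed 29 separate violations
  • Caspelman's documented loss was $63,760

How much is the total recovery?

Statutory damages: 29 × $3,630 = $105,270
Combined damages: $63,760 + $105,270 = $169,030
Attorney fees: 30% of $169,030 = $50,709
Total before cap: $169,030 + $50,709 = $219,739
Cap at $434,550: $219,739 is within the cap, no reduction.

$219,739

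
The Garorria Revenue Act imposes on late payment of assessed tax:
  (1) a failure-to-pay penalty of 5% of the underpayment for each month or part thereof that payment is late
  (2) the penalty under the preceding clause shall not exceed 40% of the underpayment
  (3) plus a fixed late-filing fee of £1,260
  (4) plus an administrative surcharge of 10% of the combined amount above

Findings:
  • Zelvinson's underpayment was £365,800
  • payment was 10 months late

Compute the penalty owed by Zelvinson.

£162,338

Accrued rate: 5% × 10 = 50%, capped at 40% → 40%
Failure-to-pay penalty: 40% of £365,800 = £146,320
Penalty before surcharge: £146,320 + £1,260 = £147,580
Administrative surcharge: 10% of £147,580 = £14,758
Total penalty: £147,580 + £14,758 = £162,338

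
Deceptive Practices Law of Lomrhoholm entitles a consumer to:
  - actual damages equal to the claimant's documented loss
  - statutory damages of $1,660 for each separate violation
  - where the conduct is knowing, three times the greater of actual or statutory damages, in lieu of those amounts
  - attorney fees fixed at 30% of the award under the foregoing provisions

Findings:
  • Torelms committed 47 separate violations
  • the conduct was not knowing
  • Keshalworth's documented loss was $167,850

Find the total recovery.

Statutory damages: 47 × $1,660 = $78,020
Conduct not knowing: the in-lieu enhancement does not apply.
Actual plus statutory damages: $167,850 + $78,020 = $245,870
Attorney fees: 30% of $245,870 = $73,761
Total recovery: $245,870 + $73,761 = $319,631

Total recovery: $319,631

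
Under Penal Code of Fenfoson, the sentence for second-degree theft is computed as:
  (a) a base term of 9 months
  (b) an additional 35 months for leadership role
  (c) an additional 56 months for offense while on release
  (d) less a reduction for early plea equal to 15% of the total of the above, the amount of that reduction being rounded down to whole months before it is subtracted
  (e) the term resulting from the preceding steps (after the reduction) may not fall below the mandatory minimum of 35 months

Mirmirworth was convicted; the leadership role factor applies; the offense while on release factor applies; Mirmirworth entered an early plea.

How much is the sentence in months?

85 months

Leadership role enhancement: +35 months
Offense while on release enhancement: +56 months
Adjusted term: 9 months + 35 months + 56 months = 100 months
Early plea reduction: 15% of 100 months = 15 months (rounded down)
After reduction: 100 − 15 = 85 months
Minimum 35 months: 85 months meets the minimum, no increase.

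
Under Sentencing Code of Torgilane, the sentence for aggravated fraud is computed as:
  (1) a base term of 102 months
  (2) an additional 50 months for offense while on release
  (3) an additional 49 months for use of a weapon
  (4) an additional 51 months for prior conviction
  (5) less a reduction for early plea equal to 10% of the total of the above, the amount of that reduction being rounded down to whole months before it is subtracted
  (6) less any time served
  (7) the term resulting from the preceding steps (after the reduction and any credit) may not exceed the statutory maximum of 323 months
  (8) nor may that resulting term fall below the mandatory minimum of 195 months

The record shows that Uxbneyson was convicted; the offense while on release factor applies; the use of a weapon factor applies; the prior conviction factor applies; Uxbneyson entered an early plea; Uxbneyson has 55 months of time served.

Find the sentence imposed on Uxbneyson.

Offense while on release enhancement: +50 months
Use of a weapon enhancement: +49 months
Prior conviction enhancement: +51 months
Adjusted term: 102 months + 50 months + 49 months + 51 months = 252 months
Early plea reduction: 10% of 252 months = 25 months (rounded down)
After reduction: 252 − 25 = 227 months
Less time served: 227 months − 55 months = 172 months
Cap at 323 months: 172 months is within the cap, no reduction.
Minimum 195 months: 172 months is below the minimum → 195 months

195 months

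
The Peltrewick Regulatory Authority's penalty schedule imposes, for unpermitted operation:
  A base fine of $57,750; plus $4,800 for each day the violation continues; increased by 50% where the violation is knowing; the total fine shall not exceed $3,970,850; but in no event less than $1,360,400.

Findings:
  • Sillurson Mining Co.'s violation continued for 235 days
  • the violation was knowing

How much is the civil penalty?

Per-day component: 235 × $4,800 = $1,128,000
Base plus per-day: $57,750 + $1,128,000 = $1,185,750
Enhancement: 50% of $1,185,750 = $592,875
Enhanced fine: $1,185,750 + $592,875 = $1,778,625
Cap at $3,970,850: $1,778,625 is within the cap, no reduction.
Minimum $1,360,400: $1,778,625 meets the minimum, no increase.

$1,778,625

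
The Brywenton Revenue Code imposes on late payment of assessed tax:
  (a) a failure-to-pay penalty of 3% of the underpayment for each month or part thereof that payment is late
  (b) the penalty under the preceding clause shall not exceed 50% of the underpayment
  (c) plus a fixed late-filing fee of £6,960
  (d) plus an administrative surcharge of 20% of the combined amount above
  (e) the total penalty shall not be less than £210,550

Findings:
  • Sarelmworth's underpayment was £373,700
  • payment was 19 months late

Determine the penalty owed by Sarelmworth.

£232,572

Accrued rate: 3% × 19 = 57%, capped at 50% → 50%
Failure-to-pay penalty: 50% of £373,700 = £186,850
Penalty before surcharge: £186,850 + £6,960 = £193,810
Administrative surcharge: 20% of £193,810 = £38,762
Total penalty: £193,810 + £38,762 = £232,572
Minimum £210,550: £232,572 meets the minimum, no increase.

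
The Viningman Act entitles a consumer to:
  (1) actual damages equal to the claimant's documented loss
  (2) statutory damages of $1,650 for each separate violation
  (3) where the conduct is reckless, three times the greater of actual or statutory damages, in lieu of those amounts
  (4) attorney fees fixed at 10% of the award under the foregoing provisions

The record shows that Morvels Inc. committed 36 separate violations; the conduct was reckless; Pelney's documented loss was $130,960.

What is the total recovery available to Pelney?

$432,168

Statutory damages: 36 × $1,650 = $59,400
Greater of actual damages ($130,960) or statutory damages ($59,400): $130,960
Trebled: 3 × $130,960 = $392,880
Attorney fees: 10% of $392,880 = $39,288
Total recovery: $392,880 + $39,288 = $432,168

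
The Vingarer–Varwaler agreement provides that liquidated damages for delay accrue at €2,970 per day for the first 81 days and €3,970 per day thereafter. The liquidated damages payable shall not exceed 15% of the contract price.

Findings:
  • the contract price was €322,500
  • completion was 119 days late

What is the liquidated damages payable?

€48,375

First 81 days: 81 × €2,970 = €240,570
Remaining days: (119 − 81) × €3,970 = €150,860
Accrued per-day damages: €240,570 + €150,860 = €391,430
Cap: 15% of €322,500 = €48,375
Cap at €48,375: €391,430 exceeds the cap → €48,375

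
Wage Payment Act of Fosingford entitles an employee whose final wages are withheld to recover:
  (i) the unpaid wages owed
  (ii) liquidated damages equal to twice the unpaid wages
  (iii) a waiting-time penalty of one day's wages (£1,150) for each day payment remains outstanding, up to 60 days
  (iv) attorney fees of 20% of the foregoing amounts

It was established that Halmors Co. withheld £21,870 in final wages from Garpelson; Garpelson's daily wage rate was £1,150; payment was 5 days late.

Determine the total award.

£85,632

Doubled: 2 × £21,870 = £43,740
Penalty days: min(5, 60) = 5
Waiting-time penalty: 5 × £1,150 = £5,750
Subtotal: £21,870 + £43,740 + £5,750 = £71,360
Attorney fees: 20% of £71,360 = £14,272
Total award: £71,360 + £14,272 = £85,632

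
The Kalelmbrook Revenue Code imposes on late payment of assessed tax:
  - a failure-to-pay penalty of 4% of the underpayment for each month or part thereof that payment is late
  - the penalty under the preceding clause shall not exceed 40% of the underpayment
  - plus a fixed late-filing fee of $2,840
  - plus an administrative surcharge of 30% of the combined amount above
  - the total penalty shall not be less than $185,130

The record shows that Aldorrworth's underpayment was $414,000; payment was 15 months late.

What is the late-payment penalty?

Accrued rate: 4% × 15 = 60%, capped at 40% → 40%
Failure-to-pay penalty: 40% of $414,000 = $165,600
Penalty before surcharge: $165,600 + $2,840 = $168,440
Administrative surcharge: 30% of $168,440 = $50,532
Total penalty: $168,440 + $50,532 = $218,972
Minimum $185,130: $218,972 meets the minimum, no increase.

Penalty: $218,972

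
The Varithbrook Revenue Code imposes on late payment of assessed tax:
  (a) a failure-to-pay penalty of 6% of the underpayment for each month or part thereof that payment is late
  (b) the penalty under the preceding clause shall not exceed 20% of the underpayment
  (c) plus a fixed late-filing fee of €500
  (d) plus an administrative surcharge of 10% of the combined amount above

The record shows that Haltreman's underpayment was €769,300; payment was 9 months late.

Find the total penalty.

€169,796

Accrued rate: 6% × 9 = 54%, capped at 20% → 20%
Failure-to-pay penalty: 20% of €769,300 = €153,860
Penalty before surcharge: €153,860 + €500 = €154,360
Administrative surcharge: 10% of €154,360 = €15,436
Total penalty: €154,360 + €15,436 = €169,796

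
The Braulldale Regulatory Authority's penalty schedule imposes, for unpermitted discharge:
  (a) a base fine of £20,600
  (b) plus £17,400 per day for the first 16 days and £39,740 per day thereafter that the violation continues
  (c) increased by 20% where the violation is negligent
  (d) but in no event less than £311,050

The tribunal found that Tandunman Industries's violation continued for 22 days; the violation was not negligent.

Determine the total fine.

£537,440

First 16 days: 16 × £17,400 = £278,400
Remaining days: (22 − 16) × £39,740 = £238,440
Per-day component: £278,400 + £238,440 = £516,840
Base plus per-day: £20,600 + £516,840 = £537,440
The violation was not negligent: no 20% increase.
Minimum £311,050: £537,440 meets the minimum, no increase.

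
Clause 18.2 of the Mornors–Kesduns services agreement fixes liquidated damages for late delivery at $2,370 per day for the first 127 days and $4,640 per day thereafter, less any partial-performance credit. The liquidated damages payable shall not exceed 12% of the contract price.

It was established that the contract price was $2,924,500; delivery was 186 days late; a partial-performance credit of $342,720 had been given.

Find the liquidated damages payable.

First 127 days: 127 × $2,370 = $300,990
Remaining days: (186 − 127) × $4,640 = $273,760
Accrued per-day damages: $300,990 + $273,760 = $574,750
Less partial-performance credit: $574,750 − $342,720 = $232,030
Cap: 12% of $2,924,500 = $350,940
Cap at $350,940: $232,030 is within the cap, no reduction.

$232,030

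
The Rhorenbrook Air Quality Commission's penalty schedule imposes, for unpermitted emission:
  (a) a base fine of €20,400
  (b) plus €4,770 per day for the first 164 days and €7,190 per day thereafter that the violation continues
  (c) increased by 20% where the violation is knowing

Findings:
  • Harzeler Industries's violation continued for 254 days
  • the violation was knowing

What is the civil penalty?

First 164 days: 164 × €4,770 = €782,280
Remaining days: (254 − 164) × €7,190 = €647,100
Per-day component: €782,280 + €647,100 = €1,429,380
Base plus per-day: €20,400 + €1,429,380 = €1,449,780
Enhancement: 20% of €1,449,780 = €289,956
Enhanced fine: €1,449,780 + €289,956 = €1,739,736

Civil penalty: €1,739,736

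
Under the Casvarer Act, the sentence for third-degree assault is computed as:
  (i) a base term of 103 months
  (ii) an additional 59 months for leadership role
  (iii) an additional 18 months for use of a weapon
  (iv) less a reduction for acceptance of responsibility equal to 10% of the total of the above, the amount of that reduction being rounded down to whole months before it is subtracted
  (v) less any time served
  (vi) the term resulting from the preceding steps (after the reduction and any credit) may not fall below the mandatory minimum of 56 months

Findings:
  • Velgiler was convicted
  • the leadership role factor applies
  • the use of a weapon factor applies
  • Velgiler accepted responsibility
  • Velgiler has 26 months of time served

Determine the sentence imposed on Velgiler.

Leadership role enhancement: +59 months
Use of a weapon enhancement: +18 months
Adjusted term: 103 months + 59 months + 18 months = 180 months
Acceptance of responsibility reduction: 10% of 180 months = 18 months (rounded down)
After reduction: 180 − 18 = 162 months
Less time served: 162 months − 26 months = 136 months
Minimum 56 months: 136 months meets the minimum, no increase.

136 months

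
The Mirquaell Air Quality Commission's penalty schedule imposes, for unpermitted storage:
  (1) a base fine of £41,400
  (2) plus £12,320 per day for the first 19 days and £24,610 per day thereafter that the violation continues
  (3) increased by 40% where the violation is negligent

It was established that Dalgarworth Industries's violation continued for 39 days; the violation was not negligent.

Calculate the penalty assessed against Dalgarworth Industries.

£767,680

First 19 days: 19 × £12,320 = £234,080
Remaining days: (39 − 19) × £24,610 = £492,200
Per-day component: £234,080 + £492,200 = £726,280
Base plus per-day: £41,400 + £726,280 = £767,680
The violation was not negligent: no 40% increase.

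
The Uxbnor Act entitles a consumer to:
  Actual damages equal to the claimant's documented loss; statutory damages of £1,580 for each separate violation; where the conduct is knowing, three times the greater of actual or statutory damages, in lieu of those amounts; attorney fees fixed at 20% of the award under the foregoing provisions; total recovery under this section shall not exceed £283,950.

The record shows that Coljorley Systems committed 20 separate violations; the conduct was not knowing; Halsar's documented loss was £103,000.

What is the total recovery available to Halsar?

Statutory damages: 20 × £1,580 = £31,600
Conduct not knowing: the in-lieu enhancement does not apply.
Actual plus statutory damages: £103,000 + £31,600 = £134,600
Attorney fees: 20% of £134,600 = £26,920
Total before cap: £134,600 + £26,920 = £161,520
Cap at £283,950: £161,520 is within the cap, no reduction.

£161,520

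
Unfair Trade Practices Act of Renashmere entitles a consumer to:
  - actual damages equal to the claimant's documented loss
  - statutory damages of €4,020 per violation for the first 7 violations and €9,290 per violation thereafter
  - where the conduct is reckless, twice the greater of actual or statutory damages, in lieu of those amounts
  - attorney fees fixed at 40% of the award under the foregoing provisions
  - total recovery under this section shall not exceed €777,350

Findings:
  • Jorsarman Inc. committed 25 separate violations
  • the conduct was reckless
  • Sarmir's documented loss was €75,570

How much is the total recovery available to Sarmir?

First 7 violations: 7 × €4,020 = €28,140
Remaining violations: (25 − 7) × €9,290 = €167,220
Statutory damages: €28,140 + €167,220 = €195,360
Greater of actual damages (€75,570) or statutory damages (€195,360): €195,360
Doubled: 2 × €195,360 = €390,720
Attorney fees: 40% of €390,720 = €156,288
Total before cap: €390,720 + €156,288 = €547,008
Cap at €777,350: €547,008 is within the cap, no reduction.

€547,008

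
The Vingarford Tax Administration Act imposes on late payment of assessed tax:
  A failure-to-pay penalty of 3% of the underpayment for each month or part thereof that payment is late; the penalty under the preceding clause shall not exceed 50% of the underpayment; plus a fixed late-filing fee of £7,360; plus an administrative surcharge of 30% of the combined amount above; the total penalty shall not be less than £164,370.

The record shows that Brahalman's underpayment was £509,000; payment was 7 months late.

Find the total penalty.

Accrued rate: 3% × 7 = 21%, capped at 50% → 21%
Failure-to-pay penalty: 21% of £509,000 = £106,890
Penalty before surcharge: £106,890 + £7,360 = £114,250
Administrative surcharge: 30% of £114,250 = £34,275
Total penalty: £114,250 + £34,275 = £148,525
Minimum £164,370: £148,525 is below the minimum → £164,370

£164,370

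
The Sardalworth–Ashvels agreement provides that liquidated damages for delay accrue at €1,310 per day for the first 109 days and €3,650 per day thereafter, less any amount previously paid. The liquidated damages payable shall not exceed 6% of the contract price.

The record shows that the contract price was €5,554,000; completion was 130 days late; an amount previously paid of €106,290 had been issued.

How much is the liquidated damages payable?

€113,150

First 109 days: 109 × €1,310 = €142,790
Remaining days: (130 − 109) × €3,650 = €76,650
Accrued per-day damages: €142,790 + €76,650 = €219,440
Less amount previously paid: €219,440 − €106,290 = €113,150
Cap: 6% of €5,554,000 = €333,240
Cap at €333,240: €113,150 is within the cap, no reduction.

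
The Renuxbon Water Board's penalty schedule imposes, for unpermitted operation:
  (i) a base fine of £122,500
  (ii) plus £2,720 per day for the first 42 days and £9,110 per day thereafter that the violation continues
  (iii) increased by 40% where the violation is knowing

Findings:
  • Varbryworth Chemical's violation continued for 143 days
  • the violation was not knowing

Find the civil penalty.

£1,156,850

First 42 days: 42 × £2,720 = £114,240
Remaining days: (143 − 42) × £9,110 = £920,110
Per-day component: £114,240 + £920,110 = £1,034,350
Base plus per-day: £122,500 + £1,034,350 = £1,156,850
The violation was not knowing: no 40% increase.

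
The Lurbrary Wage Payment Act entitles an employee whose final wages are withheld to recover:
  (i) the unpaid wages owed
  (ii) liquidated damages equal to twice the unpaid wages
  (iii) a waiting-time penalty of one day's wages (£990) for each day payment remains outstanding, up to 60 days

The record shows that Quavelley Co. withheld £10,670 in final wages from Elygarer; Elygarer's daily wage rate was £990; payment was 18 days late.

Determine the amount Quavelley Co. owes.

Doubled: 2 × £10,670 = £21,340
Penalty days: min(18, 60) = 18
Waiting-time penalty: 18 × £990 = £17,820
Total award: £10,670 + £21,340 + £17,820 = £49,830

Total award: £49,830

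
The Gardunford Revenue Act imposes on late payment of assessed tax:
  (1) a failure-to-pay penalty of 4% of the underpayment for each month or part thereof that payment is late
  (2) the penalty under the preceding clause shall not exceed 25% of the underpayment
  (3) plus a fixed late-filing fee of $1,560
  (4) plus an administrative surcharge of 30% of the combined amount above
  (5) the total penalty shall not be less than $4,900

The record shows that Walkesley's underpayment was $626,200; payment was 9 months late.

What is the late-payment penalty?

Accrued rate: 4% × 9 = 36%, capped at 25% → 25%
Failure-to-pay penalty: 25% of $626,200 = $156,550
Penalty before surcharge: $156,550 + $1,560 = $158,110
Administrative surcharge: 30% of $158,110 = $47,433
Total penalty: $158,110 + $47,433 = $205,543
Minimum $4,900: $205,543 meets the minimum, no increase.

$205,543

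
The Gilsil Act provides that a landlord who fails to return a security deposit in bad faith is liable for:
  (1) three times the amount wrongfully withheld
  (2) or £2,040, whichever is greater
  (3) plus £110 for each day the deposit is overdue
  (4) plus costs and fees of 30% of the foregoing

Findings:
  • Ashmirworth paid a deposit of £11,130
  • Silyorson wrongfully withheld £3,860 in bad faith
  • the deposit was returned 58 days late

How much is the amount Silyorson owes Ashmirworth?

Trebled: 3 × £3,860 = £11,580
Minimum £2,040: £11,580 meets the minimum, no increase.
Late-return penalty: 58 × £110 = £6,380
Damages plus late penalty: £11,580 + £6,380 = £17,960
Costs and fees: 30% of £17,960 = £5,388
Total recovery: £17,960 + £5,388 = £23,348

£23,348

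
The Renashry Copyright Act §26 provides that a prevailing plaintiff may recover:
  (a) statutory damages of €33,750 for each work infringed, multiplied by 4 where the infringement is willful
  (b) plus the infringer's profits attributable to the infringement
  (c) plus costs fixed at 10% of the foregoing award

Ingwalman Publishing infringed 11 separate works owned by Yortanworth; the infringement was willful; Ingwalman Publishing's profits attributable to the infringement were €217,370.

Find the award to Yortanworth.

€1,872,607

Statutory damages: 11 × €33,750 = €371,250
Multiplied by 4: 4 × €371,250 = €1,485,000
Combined award: €1,485,000 + €217,370 = €1,702,370
Costs: 10% of €1,702,370 = €170,237
Award plus costs: €1,702,370 + €170,237 = €1,872,607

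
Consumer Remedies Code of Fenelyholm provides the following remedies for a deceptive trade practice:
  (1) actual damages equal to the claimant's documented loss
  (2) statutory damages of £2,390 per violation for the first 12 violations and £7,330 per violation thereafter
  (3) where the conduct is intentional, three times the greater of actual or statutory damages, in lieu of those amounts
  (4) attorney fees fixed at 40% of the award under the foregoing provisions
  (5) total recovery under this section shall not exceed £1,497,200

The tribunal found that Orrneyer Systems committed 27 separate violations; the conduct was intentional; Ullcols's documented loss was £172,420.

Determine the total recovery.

£724,164

First 12 violations: 12 × £2,390 = £28,680
Remaining violations: (27 − 12) × £7,330 = £109,950
Statutory damages: £28,680 + £109,950 = £138,630
Greater of actual damages (£172,420) or statutory damages (£138,630): £172,420
Trebled: 3 × £172,420 = £517,260
Attorney fees: 40% of £517,260 = £206,904
Total before cap: £517,260 + £206,904 = £724,164
Cap at £1,497,200: £724,164 is within the cap, no reduction.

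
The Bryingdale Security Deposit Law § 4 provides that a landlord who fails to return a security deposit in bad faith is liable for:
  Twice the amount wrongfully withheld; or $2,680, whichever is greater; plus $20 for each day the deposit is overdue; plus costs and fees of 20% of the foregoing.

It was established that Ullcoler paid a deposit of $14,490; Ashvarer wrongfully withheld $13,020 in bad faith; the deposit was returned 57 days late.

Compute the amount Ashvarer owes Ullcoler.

$32,616

Doubled: 2 × $13,020 = $26,040
Minimum $2,680: $26,040 meets the minimum, no increase.
Late-return penalty: 57 × $20 = $1,140
Damages plus late penalty: $26,040 + $1,140 = $27,180
Costs and fees: 20% of $27,180 = $5,436
Total recovery: $27,180 + $5,436 = $32,616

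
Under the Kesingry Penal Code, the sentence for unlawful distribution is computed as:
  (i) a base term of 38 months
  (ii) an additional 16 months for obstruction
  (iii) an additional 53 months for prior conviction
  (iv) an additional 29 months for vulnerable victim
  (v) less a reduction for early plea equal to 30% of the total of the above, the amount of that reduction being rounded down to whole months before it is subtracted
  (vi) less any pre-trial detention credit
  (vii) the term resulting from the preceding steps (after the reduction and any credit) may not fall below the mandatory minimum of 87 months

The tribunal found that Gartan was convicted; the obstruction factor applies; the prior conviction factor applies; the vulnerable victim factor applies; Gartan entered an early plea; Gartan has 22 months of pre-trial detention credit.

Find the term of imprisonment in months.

87 months

Obstruction enhancement: +16 months
Prior conviction enhancement: +53 months
Vulnerable victim enhancement: +29 months
Adjusted term: 38 months + 16 months + 53 months + 29 months = 136 months
Early plea reduction: 30% of 136 months = 40 months (rounded down)
After reduction: 136 − 40 = 96 months
Less pre-trial detention credit: 96 months − 22 months = 74 months
Minimum 87 months: 74 months is below the minimum → 87 months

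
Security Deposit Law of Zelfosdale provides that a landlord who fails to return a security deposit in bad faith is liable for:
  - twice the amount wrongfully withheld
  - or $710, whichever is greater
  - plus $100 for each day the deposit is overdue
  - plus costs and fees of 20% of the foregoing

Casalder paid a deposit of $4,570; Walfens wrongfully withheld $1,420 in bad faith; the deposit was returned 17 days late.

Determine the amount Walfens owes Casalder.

$5,448

Doubled: 2 × $1,420 = $2,840
Minimum $710: $2,840 meets the minimum, no increase.
Late-return penalty: 17 × $100 = $1,700
Damages plus late penalty: $2,840 + $1,700 = $4,540
Costs and fees: 20% of $4,540 = $908
Total recovery: $4,540 + $908 = $5,448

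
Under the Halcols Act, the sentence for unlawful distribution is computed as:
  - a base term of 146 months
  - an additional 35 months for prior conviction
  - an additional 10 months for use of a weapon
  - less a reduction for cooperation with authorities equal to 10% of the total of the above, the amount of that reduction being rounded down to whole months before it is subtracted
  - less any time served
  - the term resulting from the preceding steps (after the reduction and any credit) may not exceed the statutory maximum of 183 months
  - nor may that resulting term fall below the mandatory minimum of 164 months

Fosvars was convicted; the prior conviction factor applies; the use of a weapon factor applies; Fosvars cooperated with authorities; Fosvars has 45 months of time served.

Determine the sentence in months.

Prior conviction enhancement: +35 months
Use of a weapon enhancement: +10 months
Adjusted term: 146 months + 35 months + 10 months = 191 months
Cooperation with authorities reduction: 10% of 191 months = 19 months (rounded down)
After reduction: 191 − 19 = 172 months
Less time served: 172 months − 45 months = 127 months
Cap at 183 months: 127 months is within the cap, no reduction.
Minimum 164 months: 127 months is below the minimum → 164 months

164 months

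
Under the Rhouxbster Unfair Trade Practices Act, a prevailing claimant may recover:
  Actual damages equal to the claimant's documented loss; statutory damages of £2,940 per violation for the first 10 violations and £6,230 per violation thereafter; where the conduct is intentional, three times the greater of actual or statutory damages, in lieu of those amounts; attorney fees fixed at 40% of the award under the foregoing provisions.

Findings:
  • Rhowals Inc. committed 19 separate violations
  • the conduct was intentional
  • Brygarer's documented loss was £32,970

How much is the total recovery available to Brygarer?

First 10 violations: 10 × £2,940 = £29,400
Remaining violations: (19 − 10) × £6,230 = £56,070
Statutory damages: £29,400 + £56,070 = £85,470
Greater of actual damages (£32,970) or statutory damages (£85,470): £85,470
Trebled: 3 × £85,470 = £256,410
Attorney fees: 40% of £256,410 = £102,564
Total recovery: £256,410 + £102,564 = £358,974

£358,974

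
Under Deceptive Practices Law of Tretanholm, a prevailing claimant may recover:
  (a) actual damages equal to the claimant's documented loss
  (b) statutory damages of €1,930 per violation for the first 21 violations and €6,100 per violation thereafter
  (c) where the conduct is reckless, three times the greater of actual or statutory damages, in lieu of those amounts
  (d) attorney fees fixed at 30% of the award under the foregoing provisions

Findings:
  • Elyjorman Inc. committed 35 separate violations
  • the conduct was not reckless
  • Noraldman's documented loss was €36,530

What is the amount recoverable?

First 21 violations: 21 × €1,930 = €40,530
Remaining violations: (35 − 21) × €6,100 = €85,400
Statutory damages: €40,530 + €85,400 = €125,930
Conduct not reckless: the in-lieu enhancement does not apply.
Actual plus statutory damages: €36,530 + €125,930 = €162,460
Attorney fees: 30% of €162,460 = €48,738
Total recovery: €162,460 + €48,738 = €211,198

€211,198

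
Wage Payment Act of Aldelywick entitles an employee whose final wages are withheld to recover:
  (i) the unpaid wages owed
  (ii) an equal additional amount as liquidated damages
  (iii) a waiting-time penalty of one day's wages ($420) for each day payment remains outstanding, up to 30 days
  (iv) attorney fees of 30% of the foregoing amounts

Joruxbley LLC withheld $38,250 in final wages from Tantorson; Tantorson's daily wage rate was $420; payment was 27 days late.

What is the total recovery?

Liquidated damages (equal amount): $38,250
Penalty days: min(27, 30) = 27
Waiting-time penalty: 27 × $420 = $11,340
Subtotal: $38,250 + $38,250 + $11,340 = $87,840
Attorney fees: 30% of $87,840 = $26,352
Total award: $87,840 + $26,352 = $114,192

$114,192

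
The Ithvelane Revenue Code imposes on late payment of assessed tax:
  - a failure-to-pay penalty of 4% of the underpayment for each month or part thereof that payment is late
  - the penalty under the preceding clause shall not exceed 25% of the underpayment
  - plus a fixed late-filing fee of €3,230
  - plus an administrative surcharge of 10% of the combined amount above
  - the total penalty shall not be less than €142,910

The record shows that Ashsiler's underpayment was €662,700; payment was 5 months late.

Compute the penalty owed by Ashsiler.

Accrued rate: 4% × 5 = 20%, capped at 25% → 20%
Failure-to-pay penalty: 20% of €662,700 = €132,540
Penalty before surcharge: €132,540 + €3,230 = €135,770
Administrative surcharge: 10% of €135,770 = €13,577
Total penalty: €135,770 + €13,577 = €149,347
Minimum €142,910: €149,347 meets the minimum, no increase.

€149,347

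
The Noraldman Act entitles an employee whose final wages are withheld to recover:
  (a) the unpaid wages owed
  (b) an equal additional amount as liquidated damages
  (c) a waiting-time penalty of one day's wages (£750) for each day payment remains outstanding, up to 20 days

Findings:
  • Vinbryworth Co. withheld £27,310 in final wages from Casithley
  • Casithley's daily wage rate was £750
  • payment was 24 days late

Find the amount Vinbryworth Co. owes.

£69,620

Liquidated damages (equal amount): £27,310
Penalty days: min(24, 20) = 20
Waiting-time penalty: 20 × £750 = £15,000
Total award: £27,310 + £27,310 + £15,000 = £69,620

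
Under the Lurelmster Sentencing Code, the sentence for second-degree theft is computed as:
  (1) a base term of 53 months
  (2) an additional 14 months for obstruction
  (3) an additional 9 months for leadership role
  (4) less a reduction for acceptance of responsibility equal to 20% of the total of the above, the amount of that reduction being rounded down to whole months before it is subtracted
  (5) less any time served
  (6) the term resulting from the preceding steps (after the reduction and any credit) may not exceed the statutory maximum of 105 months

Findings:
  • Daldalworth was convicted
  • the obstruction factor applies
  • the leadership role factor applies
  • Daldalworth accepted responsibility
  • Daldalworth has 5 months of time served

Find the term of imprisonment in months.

Obstruction enhancement: +14 months
Leadership role enhancement: +9 months
Adjusted term: 53 months + 14 months + 9 months = 76 months
Acceptance of responsibility reduction: 20% of 76 months = 15 months (rounded down)
After reduction: 76 − 15 = 61 months
Less time served: 61 months − 5 months = 56 months
Cap at 105 months: 56 months is within the cap, no reduction.

56 months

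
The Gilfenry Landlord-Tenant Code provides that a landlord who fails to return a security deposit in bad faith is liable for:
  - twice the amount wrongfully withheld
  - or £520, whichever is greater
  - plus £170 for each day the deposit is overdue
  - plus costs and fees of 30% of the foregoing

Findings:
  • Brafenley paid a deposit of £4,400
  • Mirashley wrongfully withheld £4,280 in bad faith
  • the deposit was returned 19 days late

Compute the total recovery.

Doubled: 2 × £4,280 = £8,560
Minimum £520: £8,560 meets the minimum, no increase.
Late-return penalty: 19 × £170 = £3,230
Damages plus late penalty: £8,560 + £3,230 = £11,790
Costs and fees: 30% of £11,790 = £3,537
Total recovery: £11,790 + £3,537 = £15,327

£15,327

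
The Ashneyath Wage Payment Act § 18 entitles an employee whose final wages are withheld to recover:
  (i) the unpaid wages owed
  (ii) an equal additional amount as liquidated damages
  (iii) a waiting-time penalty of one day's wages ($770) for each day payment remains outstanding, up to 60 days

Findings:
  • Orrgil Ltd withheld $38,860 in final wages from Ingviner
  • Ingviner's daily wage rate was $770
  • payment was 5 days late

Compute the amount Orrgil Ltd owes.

$81,570

Liquidated damages (equal amount): $38,860
Penalty days: min(5, 60) = 5
Waiting-time penalty: 5 × $770 = $3,850
Total award: $38,860 + $38,860 + $3,850 = $81,570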